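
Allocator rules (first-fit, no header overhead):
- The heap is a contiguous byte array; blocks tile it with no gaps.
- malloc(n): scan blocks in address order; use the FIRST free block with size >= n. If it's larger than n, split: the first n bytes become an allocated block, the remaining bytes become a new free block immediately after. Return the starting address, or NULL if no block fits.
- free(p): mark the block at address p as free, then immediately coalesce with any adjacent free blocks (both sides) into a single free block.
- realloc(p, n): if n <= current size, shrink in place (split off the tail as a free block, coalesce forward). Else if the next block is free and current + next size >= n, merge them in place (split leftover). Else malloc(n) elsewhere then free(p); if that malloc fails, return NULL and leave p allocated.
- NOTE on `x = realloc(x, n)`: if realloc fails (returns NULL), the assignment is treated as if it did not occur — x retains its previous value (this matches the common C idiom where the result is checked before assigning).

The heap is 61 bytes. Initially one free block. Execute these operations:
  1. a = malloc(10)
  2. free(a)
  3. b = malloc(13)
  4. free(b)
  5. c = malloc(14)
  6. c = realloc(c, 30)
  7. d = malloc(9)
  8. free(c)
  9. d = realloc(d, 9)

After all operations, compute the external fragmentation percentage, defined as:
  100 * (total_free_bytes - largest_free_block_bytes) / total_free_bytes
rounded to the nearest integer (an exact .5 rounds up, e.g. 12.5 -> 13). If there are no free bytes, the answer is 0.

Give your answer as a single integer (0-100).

Op 1: a = malloc(10) -> a = 0; heap: [0-9 ALLOC][10-60 FREE]
Op 2: free(a) -> (freed a); heap: [0-60 FREE]
Op 3: b = malloc(13) -> b = 0; heap: [0-12 ALLOC][13-60 FREE]
Op 4: free(b) -> (freed b); heap: [0-60 FREE]
Op 5: c = malloc(14) -> c = 0; heap: [0-13 ALLOC][14-60 FREE]
Op 6: c = realloc(c, 30) -> c = 0; heap: [0-29 ALLOC][30-60 FREE]
Op 7: d = malloc(9) -> d = 30; heap: [0-29 ALLOC][30-38 ALLOC][39-60 FREE]
Op 8: free(c) -> (freed c); heap: [0-29 FREE][30-38 ALLOC][39-60 FREE]
Op 9: d = realloc(d, 9) -> d = 30; heap: [0-29 FREE][30-38 ALLOC][39-60 FREE]
Free blocks: [30 22] total_free=52 largest=30 -> 100*(52-30)/52 = 2200/52 ≈ 42.308 -> rounds to 42

Answer: 42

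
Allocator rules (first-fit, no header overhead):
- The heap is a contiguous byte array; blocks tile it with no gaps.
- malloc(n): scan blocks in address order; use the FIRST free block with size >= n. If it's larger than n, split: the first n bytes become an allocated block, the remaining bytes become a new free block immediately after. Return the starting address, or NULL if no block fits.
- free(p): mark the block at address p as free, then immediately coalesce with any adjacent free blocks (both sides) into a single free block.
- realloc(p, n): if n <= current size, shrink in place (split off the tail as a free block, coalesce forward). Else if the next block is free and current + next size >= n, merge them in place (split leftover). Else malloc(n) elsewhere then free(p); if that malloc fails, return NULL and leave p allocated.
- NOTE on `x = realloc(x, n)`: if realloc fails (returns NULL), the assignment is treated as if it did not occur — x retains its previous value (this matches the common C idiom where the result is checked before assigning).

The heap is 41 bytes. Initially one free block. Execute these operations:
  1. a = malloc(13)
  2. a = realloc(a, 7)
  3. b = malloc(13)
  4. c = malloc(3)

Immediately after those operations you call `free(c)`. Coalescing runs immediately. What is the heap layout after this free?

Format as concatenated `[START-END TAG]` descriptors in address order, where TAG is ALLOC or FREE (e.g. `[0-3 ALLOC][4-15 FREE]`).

Op 1: a = malloc(13) -> a = 0; heap: [0-12 ALLOC][13-40 FREE]
Op 2: a = realloc(a, 7) -> a = 0; heap: [0-6 ALLOC][7-40 FREE]
Op 3: b = malloc(13) -> b = 7; heap: [0-6 ALLOC][7-19 ALLOC][20-40 FREE]
Op 4: c = malloc(3) -> c = 20; heap: [0-6 ALLOC][7-19 ALLOC][20-22 ALLOC][23-40 FREE]
free(c): c = 20 -> block [20-22 ALLOC]; mark free, coalesce with adjacent free neighbors -> [0-6 ALLOC][7-19 ALLOC][20-40 FREE]

Answer: [0-6 ALLOC][7-19 ALLOC][20-40 FREE]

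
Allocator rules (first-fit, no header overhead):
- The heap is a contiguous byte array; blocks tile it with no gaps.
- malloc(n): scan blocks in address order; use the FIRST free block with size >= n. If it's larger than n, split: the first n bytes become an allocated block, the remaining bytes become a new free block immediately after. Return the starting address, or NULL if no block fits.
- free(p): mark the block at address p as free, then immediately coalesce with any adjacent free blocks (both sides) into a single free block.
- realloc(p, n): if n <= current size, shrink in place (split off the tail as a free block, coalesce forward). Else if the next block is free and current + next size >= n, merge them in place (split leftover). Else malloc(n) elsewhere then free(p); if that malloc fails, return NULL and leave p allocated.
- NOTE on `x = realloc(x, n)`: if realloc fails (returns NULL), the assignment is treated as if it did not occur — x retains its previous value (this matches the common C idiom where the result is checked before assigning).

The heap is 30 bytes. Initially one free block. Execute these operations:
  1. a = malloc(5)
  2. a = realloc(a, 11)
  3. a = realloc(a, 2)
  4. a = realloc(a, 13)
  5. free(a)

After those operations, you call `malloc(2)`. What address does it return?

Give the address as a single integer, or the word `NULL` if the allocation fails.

Answer: 0

Derivation:
Op 1: a = malloc(5) -> a = 0; heap: [0-4 ALLOC][5-29 FREE]
Op 2: a = realloc(a, 11) -> a = 0; heap: [0-10 ALLOC][11-29 FREE]
Op 3: a = realloc(a, 2) -> a = 0; heap: [0-1 ALLOC][2-29 FREE]
Op 4: a = realloc(a, 13) -> a = 0; heap: [0-12 ALLOC][13-29 FREE]
Op 5: free(a) -> (freed a); heap: [0-29 FREE]
malloc(2): first-fit scan over [0-29 FREE] -> 0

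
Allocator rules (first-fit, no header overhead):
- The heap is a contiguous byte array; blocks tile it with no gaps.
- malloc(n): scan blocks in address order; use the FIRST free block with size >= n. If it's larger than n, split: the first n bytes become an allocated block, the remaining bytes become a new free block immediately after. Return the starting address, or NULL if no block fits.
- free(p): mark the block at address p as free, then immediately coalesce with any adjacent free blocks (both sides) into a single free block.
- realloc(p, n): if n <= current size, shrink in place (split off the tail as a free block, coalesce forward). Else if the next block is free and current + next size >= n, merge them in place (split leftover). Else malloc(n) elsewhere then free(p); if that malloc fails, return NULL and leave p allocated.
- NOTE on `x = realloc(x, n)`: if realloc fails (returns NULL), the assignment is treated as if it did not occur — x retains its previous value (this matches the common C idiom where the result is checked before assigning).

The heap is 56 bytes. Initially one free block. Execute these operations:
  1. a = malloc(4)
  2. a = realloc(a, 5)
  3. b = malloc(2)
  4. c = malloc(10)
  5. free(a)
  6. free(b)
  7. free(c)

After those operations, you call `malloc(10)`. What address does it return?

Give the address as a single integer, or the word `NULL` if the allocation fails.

Op 1: a = malloc(4) -> a = 0; heap: [0-3 ALLOC][4-55 FREE]
Op 2: a = realloc(a, 5) -> a = 0; heap: [0-4 ALLOC][5-55 FREE]
Op 3: b = malloc(2) -> b = 5; heap: [0-4 ALLOC][5-6 ALLOC][7-55 FREE]
Op 4: c = malloc(10) -> c = 7; heap: [0-4 ALLOC][5-6 ALLOC][7-16 ALLOC][17-55 FREE]
Op 5: free(a) -> (freed a); heap: [0-4 FREE][5-6 ALLOC][7-16 ALLOC][17-55 FREE]
Op 6: free(b) -> (freed b); heap: [0-6 FREE][7-16 ALLOC][17-55 FREE]
Op 7: free(c) -> (freed c); heap: [0-55 FREE]
malloc(10): first-fit scan over [0-55 FREE] -> 0

Answer: 0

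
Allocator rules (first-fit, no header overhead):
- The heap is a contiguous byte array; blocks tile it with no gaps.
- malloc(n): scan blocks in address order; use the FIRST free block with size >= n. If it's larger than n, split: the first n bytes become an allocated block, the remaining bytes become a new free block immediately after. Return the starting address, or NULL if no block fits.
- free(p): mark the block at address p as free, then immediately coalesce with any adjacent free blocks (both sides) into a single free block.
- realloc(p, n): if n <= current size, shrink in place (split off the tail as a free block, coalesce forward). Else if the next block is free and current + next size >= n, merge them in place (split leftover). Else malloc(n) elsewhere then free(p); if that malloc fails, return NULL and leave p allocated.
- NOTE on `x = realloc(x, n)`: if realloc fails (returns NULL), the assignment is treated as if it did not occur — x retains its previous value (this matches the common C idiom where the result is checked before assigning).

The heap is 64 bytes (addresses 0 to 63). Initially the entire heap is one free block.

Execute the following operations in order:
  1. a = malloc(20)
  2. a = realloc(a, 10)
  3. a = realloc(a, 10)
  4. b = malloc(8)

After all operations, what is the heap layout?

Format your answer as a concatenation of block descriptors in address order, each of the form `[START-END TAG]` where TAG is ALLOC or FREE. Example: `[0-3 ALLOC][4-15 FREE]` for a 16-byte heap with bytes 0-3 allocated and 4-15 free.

Answer: [0-9 ALLOC][10-17 ALLOC][18-63 FREE]

Derivation:
Op 1: a = malloc(20) -> a = 0; heap: [0-19 ALLOC][20-63 FREE]
Op 2: a = realloc(a, 10) -> a = 0; heap: [0-9 ALLOC][10-63 FREE]
Op 3: a = realloc(a, 10) -> a = 0; heap: [0-9 ALLOC][10-63 FREE]
Op 4: b = malloc(8) -> b = 10; heap: [0-9 ALLOC][10-17 ALLOC][18-63 FREE]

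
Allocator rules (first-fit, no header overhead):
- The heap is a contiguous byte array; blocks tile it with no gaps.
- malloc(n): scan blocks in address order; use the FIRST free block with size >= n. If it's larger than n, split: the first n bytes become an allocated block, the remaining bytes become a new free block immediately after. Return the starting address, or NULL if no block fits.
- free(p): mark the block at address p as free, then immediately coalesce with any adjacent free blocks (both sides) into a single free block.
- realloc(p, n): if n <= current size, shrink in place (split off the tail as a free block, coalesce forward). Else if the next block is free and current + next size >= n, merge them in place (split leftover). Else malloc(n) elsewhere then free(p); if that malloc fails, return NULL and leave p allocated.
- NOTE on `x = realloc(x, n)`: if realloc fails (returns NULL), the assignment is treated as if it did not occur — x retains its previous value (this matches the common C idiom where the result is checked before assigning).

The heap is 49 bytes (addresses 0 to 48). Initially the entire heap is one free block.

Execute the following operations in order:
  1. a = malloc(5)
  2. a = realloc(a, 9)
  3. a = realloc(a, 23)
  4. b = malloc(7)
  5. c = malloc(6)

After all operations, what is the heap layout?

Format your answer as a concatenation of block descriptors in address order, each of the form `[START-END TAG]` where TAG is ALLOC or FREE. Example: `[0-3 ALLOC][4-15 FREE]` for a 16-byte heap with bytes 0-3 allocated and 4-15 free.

Answer: [0-22 ALLOC][23-29 ALLOC][30-35 ALLOC][36-48 FREE]

Derivation:
Op 1: a = malloc(5) -> a = 0; heap: [0-4 ALLOC][5-48 FREE]
Op 2: a = realloc(a, 9) -> a = 0; heap: [0-8 ALLOC][9-48 FREE]
Op 3: a = realloc(a, 23) -> a = 0; heap: [0-22 ALLOC][23-48 FREE]
Op 4: b = malloc(7) -> b = 23; heap: [0-22 ALLOC][23-29 ALLOC][30-48 FREE]
Op 5: c = malloc(6) -> c = 30; heap: [0-22 ALLOC][23-29 ALLOC][30-35 ALLOC][36-48 FREE]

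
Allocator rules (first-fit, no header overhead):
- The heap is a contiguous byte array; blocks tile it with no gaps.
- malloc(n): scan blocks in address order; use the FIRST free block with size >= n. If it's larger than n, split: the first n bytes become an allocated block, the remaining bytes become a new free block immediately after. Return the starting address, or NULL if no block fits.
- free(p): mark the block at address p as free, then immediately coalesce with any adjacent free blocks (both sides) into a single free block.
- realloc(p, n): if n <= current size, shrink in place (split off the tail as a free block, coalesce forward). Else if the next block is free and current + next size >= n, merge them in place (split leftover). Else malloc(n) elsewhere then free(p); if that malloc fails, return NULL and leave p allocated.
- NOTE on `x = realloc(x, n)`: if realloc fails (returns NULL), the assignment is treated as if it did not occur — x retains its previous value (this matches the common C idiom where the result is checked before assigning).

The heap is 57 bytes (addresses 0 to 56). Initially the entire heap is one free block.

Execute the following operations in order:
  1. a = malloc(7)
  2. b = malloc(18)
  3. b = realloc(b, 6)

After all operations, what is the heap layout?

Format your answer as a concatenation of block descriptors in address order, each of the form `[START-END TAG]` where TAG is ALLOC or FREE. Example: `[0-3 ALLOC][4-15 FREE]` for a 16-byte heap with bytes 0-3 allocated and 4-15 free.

Answer: [0-6 ALLOC][7-12 ALLOC][13-56 FREE]

Derivation:
Op 1: a = malloc(7) -> a = 0; heap: [0-6 ALLOC][7-56 FREE]
Op 2: b = malloc(18) -> b = 7; heap: [0-6 ALLOC][7-24 ALLOC][25-56 FREE]
Op 3: b = realloc(b, 6) -> b = 7; heap: [0-6 ALLOC][7-12 ALLOC][13-56 FREE]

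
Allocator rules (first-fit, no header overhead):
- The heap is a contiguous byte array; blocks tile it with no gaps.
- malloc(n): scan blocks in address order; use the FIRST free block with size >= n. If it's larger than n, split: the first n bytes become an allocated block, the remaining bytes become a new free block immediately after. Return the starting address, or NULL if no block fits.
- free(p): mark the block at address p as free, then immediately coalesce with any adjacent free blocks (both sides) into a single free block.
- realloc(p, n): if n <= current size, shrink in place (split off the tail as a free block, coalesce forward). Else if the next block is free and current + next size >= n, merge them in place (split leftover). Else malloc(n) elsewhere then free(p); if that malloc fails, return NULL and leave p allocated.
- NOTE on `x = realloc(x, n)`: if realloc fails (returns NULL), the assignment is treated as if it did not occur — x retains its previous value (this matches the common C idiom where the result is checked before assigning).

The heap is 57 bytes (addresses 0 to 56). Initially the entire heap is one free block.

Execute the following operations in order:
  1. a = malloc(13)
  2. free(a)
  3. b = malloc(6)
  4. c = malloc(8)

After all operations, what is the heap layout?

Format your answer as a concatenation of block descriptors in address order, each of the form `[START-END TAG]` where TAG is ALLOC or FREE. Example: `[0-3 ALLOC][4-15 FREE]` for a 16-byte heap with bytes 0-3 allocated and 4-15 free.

Op 1: a = malloc(13) -> a = 0; heap: [0-12 ALLOC][13-56 FREE]
Op 2: free(a) -> (freed a); heap: [0-56 FREE]
Op 3: b = malloc(6) -> b = 0; heap: [0-5 ALLOC][6-56 FREE]
Op 4: c = malloc(8) -> c = 6; heap: [0-5 ALLOC][6-13 ALLOC][14-56 FREE]

Answer: [0-5 ALLOC][6-13 ALLOC][14-56 FREE]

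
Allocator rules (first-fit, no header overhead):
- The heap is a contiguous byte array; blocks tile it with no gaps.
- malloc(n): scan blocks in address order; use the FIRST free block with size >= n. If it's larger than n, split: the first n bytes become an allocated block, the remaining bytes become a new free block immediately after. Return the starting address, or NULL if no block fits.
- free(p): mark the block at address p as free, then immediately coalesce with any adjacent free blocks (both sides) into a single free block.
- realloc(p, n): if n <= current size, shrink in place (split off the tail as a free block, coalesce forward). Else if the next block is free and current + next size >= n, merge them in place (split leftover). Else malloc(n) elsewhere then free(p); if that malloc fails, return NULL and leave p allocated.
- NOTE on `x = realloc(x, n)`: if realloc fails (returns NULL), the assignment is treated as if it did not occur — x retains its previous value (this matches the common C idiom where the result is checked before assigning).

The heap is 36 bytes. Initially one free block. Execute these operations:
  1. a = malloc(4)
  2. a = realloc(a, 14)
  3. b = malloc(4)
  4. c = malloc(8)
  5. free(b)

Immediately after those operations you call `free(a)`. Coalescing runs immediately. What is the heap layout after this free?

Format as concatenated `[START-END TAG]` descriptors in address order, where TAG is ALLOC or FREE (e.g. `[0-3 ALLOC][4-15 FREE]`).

Op 1: a = malloc(4) -> a = 0; heap: [0-3 ALLOC][4-35 FREE]
Op 2: a = realloc(a, 14) -> a = 0; heap: [0-13 ALLOC][14-35 FREE]
Op 3: b = malloc(4) -> b = 14; heap: [0-13 ALLOC][14-17 ALLOC][18-35 FREE]
Op 4: c = malloc(8) -> c = 18; heap: [0-13 ALLOC][14-17 ALLOC][18-25 ALLOC][26-35 FREE]
Op 5: free(b) -> (freed b); heap: [0-13 ALLOC][14-17 FREE][18-25 ALLOC][26-35 FREE]
free(a): a = 0 -> block [0-13 ALLOC]; mark free, coalesce with adjacent free neighbors -> [0-17 FREE][18-25 ALLOC][26-35 FREE]

Answer: [0-17 FREE][18-25 ALLOC][26-35 FREE]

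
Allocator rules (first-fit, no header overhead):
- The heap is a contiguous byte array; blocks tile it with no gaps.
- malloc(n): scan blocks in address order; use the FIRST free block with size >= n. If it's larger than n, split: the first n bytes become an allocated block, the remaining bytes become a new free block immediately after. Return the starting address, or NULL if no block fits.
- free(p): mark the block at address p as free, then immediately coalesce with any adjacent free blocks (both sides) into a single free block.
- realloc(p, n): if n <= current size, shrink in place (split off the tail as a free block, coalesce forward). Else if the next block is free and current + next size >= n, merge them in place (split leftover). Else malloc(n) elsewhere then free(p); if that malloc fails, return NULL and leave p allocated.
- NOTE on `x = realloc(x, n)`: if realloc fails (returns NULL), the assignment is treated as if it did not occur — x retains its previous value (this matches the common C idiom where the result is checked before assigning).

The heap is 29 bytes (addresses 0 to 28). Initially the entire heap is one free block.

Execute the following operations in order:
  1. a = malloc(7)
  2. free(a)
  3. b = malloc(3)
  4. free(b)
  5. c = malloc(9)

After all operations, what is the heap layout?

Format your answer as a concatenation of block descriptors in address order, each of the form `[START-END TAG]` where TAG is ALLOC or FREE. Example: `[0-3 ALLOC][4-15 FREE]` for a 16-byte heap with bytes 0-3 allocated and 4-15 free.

Op 1: a = malloc(7) -> a = 0; heap: [0-6 ALLOC][7-28 FREE]
Op 2: free(a) -> (freed a); heap: [0-28 FREE]
Op 3: b = malloc(3) -> b = 0; heap: [0-2 ALLOC][3-28 FREE]
Op 4: free(b) -> (freed b); heap: [0-28 FREE]
Op 5: c = malloc(9) -> c = 0; heap: [0-8 ALLOC][9-28 FREE]

Answer: [0-8 ALLOC][9-28 FREE]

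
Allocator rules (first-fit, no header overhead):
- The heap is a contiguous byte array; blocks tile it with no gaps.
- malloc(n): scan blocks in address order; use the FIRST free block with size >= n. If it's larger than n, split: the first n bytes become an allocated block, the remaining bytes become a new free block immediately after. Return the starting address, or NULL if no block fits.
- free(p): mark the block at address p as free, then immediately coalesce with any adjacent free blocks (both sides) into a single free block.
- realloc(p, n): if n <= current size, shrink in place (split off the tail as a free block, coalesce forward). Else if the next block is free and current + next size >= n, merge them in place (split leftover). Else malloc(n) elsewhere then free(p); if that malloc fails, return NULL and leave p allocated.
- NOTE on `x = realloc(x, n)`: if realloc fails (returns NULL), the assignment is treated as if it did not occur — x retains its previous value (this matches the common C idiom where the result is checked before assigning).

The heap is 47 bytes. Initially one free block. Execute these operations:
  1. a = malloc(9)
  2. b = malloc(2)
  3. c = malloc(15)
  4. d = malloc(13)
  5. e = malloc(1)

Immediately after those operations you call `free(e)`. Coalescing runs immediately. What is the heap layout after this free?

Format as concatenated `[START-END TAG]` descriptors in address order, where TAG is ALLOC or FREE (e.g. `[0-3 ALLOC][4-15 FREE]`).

Answer: [0-8 ALLOC][9-10 ALLOC][11-25 ALLOC][26-38 ALLOC][39-46 FREE]

Derivation:
Op 1: a = malloc(9) -> a = 0; heap: [0-8 ALLOC][9-46 FREE]
Op 2: b = malloc(2) -> b = 9; heap: [0-8 ALLOC][9-10 ALLOC][11-46 FREE]
Op 3: c = malloc(15) -> c = 11; heap: [0-8 ALLOC][9-10 ALLOC][11-25 ALLOC][26-46 FREE]
Op 4: d = malloc(13) -> d = 26; heap: [0-8 ALLOC][9-10 ALLOC][11-25 ALLOC][26-38 ALLOC][39-46 FREE]
Op 5: e = malloc(1) -> e = 39; heap: [0-8 ALLOC][9-10 ALLOC][11-25 ALLOC][26-38 ALLOC][39-39 ALLOC][40-46 FREE]
free(e): e = 39 -> block [39-39 ALLOC]; mark free, coalesce with adjacent free neighbors -> [0-8 ALLOC][9-10 ALLOC][11-25 ALLOC][26-38 ALLOC][39-46 FREE]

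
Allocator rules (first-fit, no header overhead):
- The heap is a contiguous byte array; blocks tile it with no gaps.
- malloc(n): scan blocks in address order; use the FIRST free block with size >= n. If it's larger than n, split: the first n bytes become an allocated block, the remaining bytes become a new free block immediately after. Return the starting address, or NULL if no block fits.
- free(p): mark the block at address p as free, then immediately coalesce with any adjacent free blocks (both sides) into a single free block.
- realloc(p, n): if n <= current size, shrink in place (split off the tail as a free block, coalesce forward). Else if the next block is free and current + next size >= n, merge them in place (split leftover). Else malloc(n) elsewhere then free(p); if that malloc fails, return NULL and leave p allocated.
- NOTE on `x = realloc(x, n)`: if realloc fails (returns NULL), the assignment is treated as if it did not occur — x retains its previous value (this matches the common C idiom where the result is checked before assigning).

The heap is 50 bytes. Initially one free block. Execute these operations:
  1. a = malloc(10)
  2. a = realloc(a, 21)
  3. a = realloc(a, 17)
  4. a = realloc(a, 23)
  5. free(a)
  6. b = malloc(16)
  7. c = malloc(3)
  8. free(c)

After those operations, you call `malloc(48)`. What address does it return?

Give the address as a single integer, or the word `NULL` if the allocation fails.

Op 1: a = malloc(10) -> a = 0; heap: [0-9 ALLOC][10-49 FREE]
Op 2: a = realloc(a, 21) -> a = 0; heap: [0-20 ALLOC][21-49 FREE]
Op 3: a = realloc(a, 17) -> a = 0; heap: [0-16 ALLOC][17-49 FREE]
Op 4: a = realloc(a, 23) -> a = 0; heap: [0-22 ALLOC][23-49 FREE]
Op 5: free(a) -> (freed a); heap: [0-49 FREE]
Op 6: b = malloc(16) -> b = 0; heap: [0-15 ALLOC][16-49 FREE]
Op 7: c = malloc(3) -> c = 16; heap: [0-15 ALLOC][16-18 ALLOC][19-49 FREE]
Op 8: free(c) -> (freed c); heap: [0-15 ALLOC][16-49 FREE]
malloc(48): first-fit scan over [0-15 ALLOC][16-49 FREE] -> NULL

Answer: NULL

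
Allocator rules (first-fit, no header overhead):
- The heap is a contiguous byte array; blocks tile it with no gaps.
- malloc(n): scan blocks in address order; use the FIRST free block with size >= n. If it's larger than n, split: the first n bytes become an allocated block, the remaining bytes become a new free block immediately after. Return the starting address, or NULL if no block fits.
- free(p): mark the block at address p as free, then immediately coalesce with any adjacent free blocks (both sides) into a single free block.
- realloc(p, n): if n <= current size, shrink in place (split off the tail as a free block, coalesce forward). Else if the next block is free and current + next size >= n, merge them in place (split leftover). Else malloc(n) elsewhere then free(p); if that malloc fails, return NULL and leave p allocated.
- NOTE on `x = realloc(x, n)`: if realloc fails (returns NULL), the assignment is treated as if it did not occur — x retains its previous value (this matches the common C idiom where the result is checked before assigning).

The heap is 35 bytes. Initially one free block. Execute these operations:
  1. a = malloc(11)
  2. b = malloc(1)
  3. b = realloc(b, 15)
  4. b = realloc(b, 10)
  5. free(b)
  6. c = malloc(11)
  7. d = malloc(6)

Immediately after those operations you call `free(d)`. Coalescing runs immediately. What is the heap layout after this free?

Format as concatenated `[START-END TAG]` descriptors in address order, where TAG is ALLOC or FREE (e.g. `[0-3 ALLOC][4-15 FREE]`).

Answer: [0-10 ALLOC][11-21 ALLOC][22-34 FREE]

Derivation:
Op 1: a = malloc(11) -> a = 0; heap: [0-10 ALLOC][11-34 FREE]
Op 2: b = malloc(1) -> b = 11; heap: [0-10 ALLOC][11-11 ALLOC][12-34 FREE]
Op 3: b = realloc(b, 15) -> b = 11; heap: [0-10 ALLOC][11-25 ALLOC][26-34 FREE]
Op 4: b = realloc(b, 10) -> b = 11; heap: [0-10 ALLOC][11-20 ALLOC][21-34 FREE]
Op 5: free(b) -> (freed b); heap: [0-10 ALLOC][11-34 FREE]
Op 6: c = malloc(11) -> c = 11; heap: [0-10 ALLOC][11-21 ALLOC][22-34 FREE]
Op 7: d = malloc(6) -> d = 22; heap: [0-10 ALLOC][11-21 ALLOC][22-27 ALLOC][28-34 FREE]
free(d): d = 22 -> block [22-27 ALLOC]; mark free, coalesce with adjacent free neighbors -> [0-10 ALLOC][11-21 ALLOC][22-34 FREE]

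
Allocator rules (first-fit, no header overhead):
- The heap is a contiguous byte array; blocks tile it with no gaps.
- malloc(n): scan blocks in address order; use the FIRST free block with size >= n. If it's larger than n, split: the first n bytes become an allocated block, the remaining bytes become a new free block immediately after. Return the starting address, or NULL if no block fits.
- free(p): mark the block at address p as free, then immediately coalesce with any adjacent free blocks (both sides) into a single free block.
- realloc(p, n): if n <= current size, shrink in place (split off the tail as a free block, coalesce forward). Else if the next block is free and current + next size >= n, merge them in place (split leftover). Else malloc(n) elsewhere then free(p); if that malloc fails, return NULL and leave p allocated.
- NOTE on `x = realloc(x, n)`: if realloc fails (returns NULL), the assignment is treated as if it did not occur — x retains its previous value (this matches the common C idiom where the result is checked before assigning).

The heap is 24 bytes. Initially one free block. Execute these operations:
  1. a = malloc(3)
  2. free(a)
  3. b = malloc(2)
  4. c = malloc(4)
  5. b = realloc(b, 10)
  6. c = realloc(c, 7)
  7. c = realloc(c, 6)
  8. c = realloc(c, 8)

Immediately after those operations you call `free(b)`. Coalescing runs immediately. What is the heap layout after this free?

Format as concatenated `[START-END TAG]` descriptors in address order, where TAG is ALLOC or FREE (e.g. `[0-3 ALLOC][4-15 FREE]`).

Op 1: a = malloc(3) -> a = 0; heap: [0-2 ALLOC][3-23 FREE]
Op 2: free(a) -> (freed a); heap: [0-23 FREE]
Op 3: b = malloc(2) -> b = 0; heap: [0-1 ALLOC][2-23 FREE]
Op 4: c = malloc(4) -> c = 2; heap: [0-1 ALLOC][2-5 ALLOC][6-23 FREE]
Op 5: b = realloc(b, 10) -> b = 6; heap: [0-1 FREE][2-5 ALLOC][6-15 ALLOC][16-23 FREE]
Op 6: c = realloc(c, 7) -> c = 16; heap: [0-5 FREE][6-15 ALLOC][16-22 ALLOC][23-23 FREE]
Op 7: c = realloc(c, 6) -> c = 16; heap: [0-5 FREE][6-15 ALLOC][16-21 ALLOC][22-23 FREE]
Op 8: c = realloc(c, 8) -> c = 16; heap: [0-5 FREE][6-15 ALLOC][16-23 ALLOC]
free(b): b = 6 -> block [6-15 ALLOC]; mark free, coalesce with adjacent free neighbors -> [0-15 FREE][16-23 ALLOC]

Answer: [0-15 FREE][16-23 ALLOC]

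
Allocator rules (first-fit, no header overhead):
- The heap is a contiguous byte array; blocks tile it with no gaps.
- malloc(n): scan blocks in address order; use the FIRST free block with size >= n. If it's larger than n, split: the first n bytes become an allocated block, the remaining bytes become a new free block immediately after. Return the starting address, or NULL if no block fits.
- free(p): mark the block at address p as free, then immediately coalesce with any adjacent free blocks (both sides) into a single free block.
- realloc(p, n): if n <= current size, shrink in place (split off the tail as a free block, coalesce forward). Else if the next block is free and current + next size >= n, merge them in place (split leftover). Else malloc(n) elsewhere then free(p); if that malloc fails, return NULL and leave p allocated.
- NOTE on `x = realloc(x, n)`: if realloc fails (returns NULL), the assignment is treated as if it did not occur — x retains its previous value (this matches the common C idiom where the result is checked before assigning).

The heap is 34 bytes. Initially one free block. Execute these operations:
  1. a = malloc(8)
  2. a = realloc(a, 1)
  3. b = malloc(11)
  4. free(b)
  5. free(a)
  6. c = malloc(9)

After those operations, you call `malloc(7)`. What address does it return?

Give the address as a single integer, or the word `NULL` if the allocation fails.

Op 1: a = malloc(8) -> a = 0; heap: [0-7 ALLOC][8-33 FREE]
Op 2: a = realloc(a, 1) -> a = 0; heap: [0-0 ALLOC][1-33 FREE]
Op 3: b = malloc(11) -> b = 1; heap: [0-0 ALLOC][1-11 ALLOC][12-33 FREE]
Op 4: free(b) -> (freed b); heap: [0-0 ALLOC][1-33 FREE]
Op 5: free(a) -> (freed a); heap: [0-33 FREE]
Op 6: c = malloc(9) -> c = 0; heap: [0-8 ALLOC][9-33 FREE]
malloc(7): first-fit scan over [0-8 ALLOC][9-33 FREE] -> 9

Answer: 9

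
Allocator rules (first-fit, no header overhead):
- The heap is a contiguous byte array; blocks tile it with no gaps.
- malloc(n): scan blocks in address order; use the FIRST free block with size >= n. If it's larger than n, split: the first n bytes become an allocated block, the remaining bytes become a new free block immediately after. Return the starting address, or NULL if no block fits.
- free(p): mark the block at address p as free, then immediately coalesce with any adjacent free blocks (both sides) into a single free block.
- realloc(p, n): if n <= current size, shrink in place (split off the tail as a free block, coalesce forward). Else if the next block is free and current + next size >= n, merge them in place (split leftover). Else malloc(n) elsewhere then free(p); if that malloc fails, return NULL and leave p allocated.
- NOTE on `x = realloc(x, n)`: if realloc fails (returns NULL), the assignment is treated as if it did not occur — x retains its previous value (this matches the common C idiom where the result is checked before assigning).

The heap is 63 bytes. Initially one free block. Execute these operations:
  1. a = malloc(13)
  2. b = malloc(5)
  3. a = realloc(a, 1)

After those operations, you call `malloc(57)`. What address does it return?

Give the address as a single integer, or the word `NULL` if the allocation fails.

Op 1: a = malloc(13) -> a = 0; heap: [0-12 ALLOC][13-62 FREE]
Op 2: b = malloc(5) -> b = 13; heap: [0-12 ALLOC][13-17 ALLOC][18-62 FREE]
Op 3: a = realloc(a, 1) -> a = 0; heap: [0-0 ALLOC][1-12 FREE][13-17 ALLOC][18-62 FREE]
malloc(57): first-fit scan over [0-0 ALLOC][1-12 FREE][13-17 ALLOC][18-62 FREE] -> NULL

Answer: NULL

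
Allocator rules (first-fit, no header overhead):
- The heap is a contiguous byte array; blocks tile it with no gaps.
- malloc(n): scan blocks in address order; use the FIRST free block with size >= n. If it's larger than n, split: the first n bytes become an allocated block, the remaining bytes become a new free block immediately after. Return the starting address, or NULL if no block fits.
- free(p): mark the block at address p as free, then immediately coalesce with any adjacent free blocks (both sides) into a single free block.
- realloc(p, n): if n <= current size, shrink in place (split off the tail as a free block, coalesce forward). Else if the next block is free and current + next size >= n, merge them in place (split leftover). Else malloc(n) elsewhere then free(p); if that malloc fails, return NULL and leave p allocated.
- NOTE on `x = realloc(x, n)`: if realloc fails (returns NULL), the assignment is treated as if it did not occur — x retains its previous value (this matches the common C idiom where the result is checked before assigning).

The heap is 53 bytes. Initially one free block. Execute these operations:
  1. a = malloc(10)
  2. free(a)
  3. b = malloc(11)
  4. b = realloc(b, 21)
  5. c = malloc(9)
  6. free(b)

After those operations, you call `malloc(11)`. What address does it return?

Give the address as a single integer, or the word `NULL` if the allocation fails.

Op 1: a = malloc(10) -> a = 0; heap: [0-9 ALLOC][10-52 FREE]
Op 2: free(a) -> (freed a); heap: [0-52 FREE]
Op 3: b = malloc(11) -> b = 0; heap: [0-10 ALLOC][11-52 FREE]
Op 4: b = realloc(b, 21) -> b = 0; heap: [0-20 ALLOC][21-52 FREE]
Op 5: c = malloc(9) -> c = 21; heap: [0-20 ALLOC][21-29 ALLOC][30-52 FREE]
Op 6: free(b) -> (freed b); heap: [0-20 FREE][21-29 ALLOC][30-52 FREE]
malloc(11): first-fit scan over [0-20 FREE][21-29 ALLOC][30-52 FREE] -> 0

Answer: 0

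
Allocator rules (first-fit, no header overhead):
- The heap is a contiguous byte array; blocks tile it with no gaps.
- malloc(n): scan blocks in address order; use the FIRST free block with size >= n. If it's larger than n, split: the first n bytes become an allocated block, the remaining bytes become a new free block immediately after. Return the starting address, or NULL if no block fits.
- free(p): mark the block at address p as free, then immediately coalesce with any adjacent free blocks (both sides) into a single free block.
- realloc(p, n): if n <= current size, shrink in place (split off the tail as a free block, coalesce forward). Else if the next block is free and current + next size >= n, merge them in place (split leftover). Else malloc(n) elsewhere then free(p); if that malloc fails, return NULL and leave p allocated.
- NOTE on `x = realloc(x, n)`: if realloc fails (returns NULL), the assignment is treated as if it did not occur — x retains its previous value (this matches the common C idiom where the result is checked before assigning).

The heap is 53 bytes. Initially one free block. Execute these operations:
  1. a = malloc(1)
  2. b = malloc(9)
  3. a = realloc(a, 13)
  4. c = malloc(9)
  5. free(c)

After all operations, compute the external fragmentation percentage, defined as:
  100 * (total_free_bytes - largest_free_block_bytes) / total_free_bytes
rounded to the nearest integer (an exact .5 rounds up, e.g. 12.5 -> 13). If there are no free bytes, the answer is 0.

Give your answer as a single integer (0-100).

Answer: 3

Derivation:
Op 1: a = malloc(1) -> a = 0; heap: [0-0 ALLOC][1-52 FREE]
Op 2: b = malloc(9) -> b = 1; heap: [0-0 ALLOC][1-9 ALLOC][10-52 FREE]
Op 3: a = realloc(a, 13) -> a = 10; heap: [0-0 FREE][1-9 ALLOC][10-22 ALLOC][23-52 FREE]
Op 4: c = malloc(9) -> c = 23; heap: [0-0 FREE][1-9 ALLOC][10-22 ALLOC][23-31 ALLOC][32-52 FREE]
Op 5: free(c) -> (freed c); heap: [0-0 FREE][1-9 ALLOC][10-22 ALLOC][23-52 FREE]
Free blocks: [1 30] total_free=31 largest=30 -> 100*(31-30)/31 = 100/31 ≈ 3.226 -> rounds to 3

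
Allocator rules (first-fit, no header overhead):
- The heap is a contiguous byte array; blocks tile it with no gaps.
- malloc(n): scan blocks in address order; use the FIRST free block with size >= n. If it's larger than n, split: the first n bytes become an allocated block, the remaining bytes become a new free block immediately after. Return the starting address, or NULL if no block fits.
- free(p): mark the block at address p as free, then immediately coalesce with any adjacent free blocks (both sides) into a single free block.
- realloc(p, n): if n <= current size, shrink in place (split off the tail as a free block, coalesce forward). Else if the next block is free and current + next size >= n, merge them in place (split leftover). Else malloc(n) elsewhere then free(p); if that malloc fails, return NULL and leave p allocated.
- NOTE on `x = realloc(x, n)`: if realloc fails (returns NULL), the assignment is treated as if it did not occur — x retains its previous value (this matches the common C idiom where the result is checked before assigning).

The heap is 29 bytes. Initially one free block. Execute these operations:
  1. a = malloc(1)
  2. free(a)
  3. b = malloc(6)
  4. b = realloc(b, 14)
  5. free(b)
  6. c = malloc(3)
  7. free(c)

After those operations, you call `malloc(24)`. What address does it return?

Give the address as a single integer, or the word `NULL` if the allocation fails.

Op 1: a = malloc(1) -> a = 0; heap: [0-0 ALLOC][1-28 FREE]
Op 2: free(a) -> (freed a); heap: [0-28 FREE]
Op 3: b = malloc(6) -> b = 0; heap: [0-5 ALLOC][6-28 FREE]
Op 4: b = realloc(b, 14) -> b = 0; heap: [0-13 ALLOC][14-28 FREE]
Op 5: free(b) -> (freed b); heap: [0-28 FREE]
Op 6: c = malloc(3) -> c = 0; heap: [0-2 ALLOC][3-28 FREE]
Op 7: free(c) -> (freed c); heap: [0-28 FREE]
malloc(24): first-fit scan over [0-28 FREE] -> 0

Answer: 0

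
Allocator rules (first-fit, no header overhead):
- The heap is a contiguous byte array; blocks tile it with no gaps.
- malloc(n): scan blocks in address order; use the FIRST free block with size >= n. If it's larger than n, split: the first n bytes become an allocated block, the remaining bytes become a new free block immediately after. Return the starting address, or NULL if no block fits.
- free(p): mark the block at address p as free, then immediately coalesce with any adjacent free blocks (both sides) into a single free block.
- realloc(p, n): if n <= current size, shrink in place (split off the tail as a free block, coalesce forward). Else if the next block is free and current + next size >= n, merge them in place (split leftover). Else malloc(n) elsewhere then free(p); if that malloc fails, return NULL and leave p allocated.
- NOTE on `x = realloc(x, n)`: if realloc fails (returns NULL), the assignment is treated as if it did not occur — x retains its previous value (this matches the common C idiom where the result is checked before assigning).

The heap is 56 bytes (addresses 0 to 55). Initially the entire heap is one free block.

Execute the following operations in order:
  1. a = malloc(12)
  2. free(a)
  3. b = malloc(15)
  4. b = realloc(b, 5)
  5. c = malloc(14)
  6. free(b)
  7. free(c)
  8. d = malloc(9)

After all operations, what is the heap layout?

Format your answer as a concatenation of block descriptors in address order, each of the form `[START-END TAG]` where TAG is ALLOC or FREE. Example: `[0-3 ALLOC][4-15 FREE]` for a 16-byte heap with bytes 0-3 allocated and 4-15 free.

Answer: [0-8 ALLOC][9-55 FREE]

Derivation:
Op 1: a = malloc(12) -> a = 0; heap: [0-11 ALLOC][12-55 FREE]
Op 2: free(a) -> (freed a); heap: [0-55 FREE]
Op 3: b = malloc(15) -> b = 0; heap: [0-14 ALLOC][15-55 FREE]
Op 4: b = realloc(b, 5) -> b = 0; heap: [0-4 ALLOC][5-55 FREE]
Op 5: c = malloc(14) -> c = 5; heap: [0-4 ALLOC][5-18 ALLOC][19-55 FREE]
Op 6: free(b) -> (freed b); heap: [0-4 FREE][5-18 ALLOC][19-55 FREE]
Op 7: free(c) -> (freed c); heap: [0-55 FREE]
Op 8: d = malloc(9) -> d = 0; heap: [0-8 ALLOC][9-55 FREE]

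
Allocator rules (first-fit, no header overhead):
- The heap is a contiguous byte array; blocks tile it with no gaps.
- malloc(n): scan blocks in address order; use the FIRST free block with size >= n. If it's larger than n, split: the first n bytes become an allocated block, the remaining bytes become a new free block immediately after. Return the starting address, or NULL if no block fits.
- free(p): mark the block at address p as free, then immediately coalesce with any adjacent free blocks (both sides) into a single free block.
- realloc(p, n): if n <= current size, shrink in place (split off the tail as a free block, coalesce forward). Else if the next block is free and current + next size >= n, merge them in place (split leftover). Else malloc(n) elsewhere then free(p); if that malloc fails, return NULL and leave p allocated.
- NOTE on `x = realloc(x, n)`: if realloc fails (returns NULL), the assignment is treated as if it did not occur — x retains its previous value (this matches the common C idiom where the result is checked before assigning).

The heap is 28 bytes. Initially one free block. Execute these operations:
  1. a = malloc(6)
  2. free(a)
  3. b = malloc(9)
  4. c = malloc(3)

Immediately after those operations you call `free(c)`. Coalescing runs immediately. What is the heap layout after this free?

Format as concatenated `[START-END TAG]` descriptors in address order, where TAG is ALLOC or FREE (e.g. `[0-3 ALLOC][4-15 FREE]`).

Answer: [0-8 ALLOC][9-27 FREE]

Derivation:
Op 1: a = malloc(6) -> a = 0; heap: [0-5 ALLOC][6-27 FREE]
Op 2: free(a) -> (freed a); heap: [0-27 FREE]
Op 3: b = malloc(9) -> b = 0; heap: [0-8 ALLOC][9-27 FREE]
Op 4: c = malloc(3) -> c = 9; heap: [0-8 ALLOC][9-11 ALLOC][12-27 FREE]
free(c): c = 9 -> block [9-11 ALLOC]; mark free, coalesce with adjacent free neighbors -> [0-8 ALLOC][9-27 FREE]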